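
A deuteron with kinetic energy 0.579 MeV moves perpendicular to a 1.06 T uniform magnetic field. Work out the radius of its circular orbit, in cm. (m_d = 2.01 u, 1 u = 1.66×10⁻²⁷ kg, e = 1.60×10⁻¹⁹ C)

r ≈ 14.7 cm

Convert the energy: K = 0.579 MeV = 9.26×10^-14 J.
v = √(2K/m) = √(2·9.26×10^-14/3.34×10^-27) = 7.45×10^6 m/s.
r = mv/(qB) = (3.34×10^-27)(7.45×10^6) / [(1×1.60×10^-19)(1.06)] = 0.147 m.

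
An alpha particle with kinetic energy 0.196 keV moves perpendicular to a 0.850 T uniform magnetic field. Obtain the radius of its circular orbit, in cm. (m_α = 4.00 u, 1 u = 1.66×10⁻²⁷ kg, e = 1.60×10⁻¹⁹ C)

r ≈ 0.237 cm

Convert the energy: K = 0.196 keV = 3.14×10^-17 J.
v = √(2K/m) = √(2·3.14×10^-17/6.64×10^-27) = 9.72×10^4 m/s.
r = mv/(qB) = (6.64×10^-27)(9.72×10^4) / [(2×1.60×10^-19)(0.850)] = 2.37×10^-3 m.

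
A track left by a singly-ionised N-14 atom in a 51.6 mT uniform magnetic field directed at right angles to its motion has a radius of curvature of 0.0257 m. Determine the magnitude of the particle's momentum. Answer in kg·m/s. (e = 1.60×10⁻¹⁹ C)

Since qvB = mv²/r, the momentum p = mv = qBr.
p = (1×1.60×10^-19)(0.0516)(0.0257) = 2.12×10^-22 kg·m/s.

p ≈ 2.12×10^-22 kg·m/s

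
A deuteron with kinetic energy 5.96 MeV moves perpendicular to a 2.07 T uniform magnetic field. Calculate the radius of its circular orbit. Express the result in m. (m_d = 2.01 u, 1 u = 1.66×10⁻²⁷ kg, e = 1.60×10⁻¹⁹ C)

r ≈ 0.241 m

Convert the energy: K = 5.96 MeV = 9.54×10^-13 J.
v = √(2K/m) = √(2·9.54×10^-13/3.34×10^-27) = 2.39×10^7 m/s.
r = mv/(qB) = (3.34×10^-27)(2.39×10^7) / [(1×1.60×10^-19)(2.07)] = 0.241 m.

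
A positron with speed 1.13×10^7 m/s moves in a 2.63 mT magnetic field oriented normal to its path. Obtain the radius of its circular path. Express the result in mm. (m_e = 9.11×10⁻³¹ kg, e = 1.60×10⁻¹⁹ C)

The magnetic force provides the centripetal force: qvB = mv²/r, so r = mv/(qB).
r = (9.11×10^-31 kg)(1.13×10^7 m/s) / [(1×1.60×10^-19 C)(2.63×10^-3 T)] = 0.0245 m.

r ≈ 24.5 mm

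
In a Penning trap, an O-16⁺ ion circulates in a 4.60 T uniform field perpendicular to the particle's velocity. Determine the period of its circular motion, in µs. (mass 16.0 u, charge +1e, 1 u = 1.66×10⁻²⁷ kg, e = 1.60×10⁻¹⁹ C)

The cyclotron period is independent of speed: T = 2πm/(qB).
T = 2π(2.66×10^-26) / [(1×1.60×10^-19)(4.60)] = 2.27×10^-7 s.

T ≈ 0.227 µs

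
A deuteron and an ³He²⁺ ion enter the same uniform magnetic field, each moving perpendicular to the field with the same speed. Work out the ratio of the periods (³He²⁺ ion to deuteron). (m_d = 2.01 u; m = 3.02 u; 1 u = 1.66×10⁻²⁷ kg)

T = 2πm/(qB) is independent of speed, so T₂/T₁ = (m₂/q₂)/(m₁/q₁).
T_{³He²⁺ ion}/T_{deuteron} = (5.01×10^-27/2e) / (3.34×10^-27/1e) = 0.751.

ratio ≈ 0.751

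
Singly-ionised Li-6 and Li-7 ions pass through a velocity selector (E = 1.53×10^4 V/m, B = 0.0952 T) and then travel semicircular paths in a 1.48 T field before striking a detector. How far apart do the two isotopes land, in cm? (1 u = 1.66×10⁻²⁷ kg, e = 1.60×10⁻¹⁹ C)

Both emerge at v = E/B₁ = 1.61×10^5 m/s.
r = mv/(qB₂), so r₁ = 6.76×10^-3 m and r₂ = 7.89×10^-3 m, giving Δr = 1.13×10^-3 m.
After a semicircle each ion lands a diameter 2r from the entry slit, so the separation is 2Δr = 2.25×10^-3 m.

Δd ≈ 0.225 cm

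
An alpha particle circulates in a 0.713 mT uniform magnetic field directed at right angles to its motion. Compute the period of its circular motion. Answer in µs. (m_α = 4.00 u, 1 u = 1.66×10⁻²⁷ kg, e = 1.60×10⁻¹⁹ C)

T ≈ 183 µs

The cyclotron period is independent of speed: T = 2πm/(qB).
T = 2π(6.64×10^-27) / [(2×1.60×10^-19)(7.13×10^-4)] = 1.83×10^-4 s.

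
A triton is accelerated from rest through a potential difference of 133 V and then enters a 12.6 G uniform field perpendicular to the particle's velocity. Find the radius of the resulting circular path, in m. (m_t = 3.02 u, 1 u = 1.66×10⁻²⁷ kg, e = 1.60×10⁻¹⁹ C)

The kinetic energy gained is K = qV = (1×1.60×10^-19)(133) = 2.13×10^-17 J.
v = √(2K/m) = 9.21×10^4 m/s.
r = mv/(qB) = (5.01×10^-27)(9.21×10^4) / [(1×1.60×10^-19)(1.26×10^-3)] = 2.29 m.

r ≈ 2.29 m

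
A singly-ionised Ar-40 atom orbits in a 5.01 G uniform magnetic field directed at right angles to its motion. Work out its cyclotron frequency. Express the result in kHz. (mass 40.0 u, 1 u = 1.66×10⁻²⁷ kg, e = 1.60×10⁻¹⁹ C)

f ≈ 0.192 kHz

f = qB/(2πm) = (1×1.60×10^-19)(5.01×10^-4) / [2π(6.64×10^-26)] = 192 Hz.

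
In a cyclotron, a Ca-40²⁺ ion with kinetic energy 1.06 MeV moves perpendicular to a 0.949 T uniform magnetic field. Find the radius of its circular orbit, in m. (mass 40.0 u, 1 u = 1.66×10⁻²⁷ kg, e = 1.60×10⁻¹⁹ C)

Convert the energy: K = 1.06 MeV = 1.70×10^-13 J.
v = √(2K/m) = √(2·1.70×10^-13/6.64×10^-26) = 2.26×10^6 m/s.
r = mv/(qB) = (6.64×10^-26)(2.26×10^6) / [(2×1.60×10^-19)(0.949)] = 0.494 m.

r ≈ 0.494 m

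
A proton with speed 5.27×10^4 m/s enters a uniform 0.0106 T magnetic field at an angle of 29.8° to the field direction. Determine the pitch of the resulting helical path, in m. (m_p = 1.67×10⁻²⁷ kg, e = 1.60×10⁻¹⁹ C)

The velocity component along B is v∥ = v cos29.8° = 4.57×10^4 m/s.
The cyclotron period T = 2πm/(qB) = 6.19×10^-6 s is set by m, q, B alone.
Pitch = v∥·T = (4.57×10^4)(6.19×10^-6) = 0.283 m.

pitch ≈ 0.283 m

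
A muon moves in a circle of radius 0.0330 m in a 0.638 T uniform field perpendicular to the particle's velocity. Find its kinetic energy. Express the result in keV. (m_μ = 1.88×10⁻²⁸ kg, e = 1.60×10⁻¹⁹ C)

K ≈ 189 keV

v = qBr/m = (1×1.60×10^-19)(0.638)(0.0330) / (1.88×10^-28) = 1.79×10^7 m/s.
K = ½mv² = 0.5·(1.88×10^-28)·(1.79×10^7)² = 3.02×10^-14 J = 189 keV.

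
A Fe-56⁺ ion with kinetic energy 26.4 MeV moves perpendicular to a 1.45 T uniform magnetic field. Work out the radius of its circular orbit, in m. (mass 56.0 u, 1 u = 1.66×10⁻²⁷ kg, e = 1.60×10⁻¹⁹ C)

r ≈ 3.82 m

Convert the energy: K = 26.4 MeV = 4.22×10^-12 J.
v = √(2K/m) = √(2·4.22×10^-12/9.30×10^-26) = 9.53×10^6 m/s.
r = mv/(qB) = (9.30×10^-26)(9.53×10^6) / [(1×1.60×10^-19)(1.45)] = 3.82 m.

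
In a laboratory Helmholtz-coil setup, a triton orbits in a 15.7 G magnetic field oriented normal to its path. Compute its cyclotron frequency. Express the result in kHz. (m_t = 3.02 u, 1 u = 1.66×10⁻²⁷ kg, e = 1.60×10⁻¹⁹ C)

f ≈ 7.97 kHz

f = qB/(2πm) = (1×1.60×10^-19)(1.57×10^-3) / [2π(5.01×10^-27)] = 7970 Hz.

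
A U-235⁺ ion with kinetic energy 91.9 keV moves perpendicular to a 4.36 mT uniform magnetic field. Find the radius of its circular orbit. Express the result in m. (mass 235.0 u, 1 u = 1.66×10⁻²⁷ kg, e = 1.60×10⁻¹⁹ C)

Convert the energy: K = 91.9 keV = 1.47×10^-14 J.
v = √(2K/m) = √(2·1.47×10^-14/3.90×10^-25) = 2.75×10^5 m/s.
r = mv/(qB) = (3.90×10^-25)(2.75×10^5) / [(1×1.60×10^-19)(4.36×10^-3)] = 154 m.

r ≈ 154 m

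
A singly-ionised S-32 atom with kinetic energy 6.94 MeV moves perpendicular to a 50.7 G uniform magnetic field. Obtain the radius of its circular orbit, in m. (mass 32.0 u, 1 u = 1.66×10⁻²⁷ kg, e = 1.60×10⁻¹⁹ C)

Convert the energy: K = 6.94 MeV = 1.11×10^-12 J.
v = √(2K/m) = √(2·1.11×10^-12/5.31×10^-26) = 6.47×10^6 m/s.
r = mv/(qB) = (5.31×10^-26)(6.47×10^6) / [(1×1.60×10^-19)(5.07×10^-3)] = 423 m.

r ≈ 423 m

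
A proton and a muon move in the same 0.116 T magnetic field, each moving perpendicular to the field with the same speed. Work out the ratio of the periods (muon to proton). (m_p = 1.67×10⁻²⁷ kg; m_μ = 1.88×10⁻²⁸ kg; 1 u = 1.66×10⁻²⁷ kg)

T = 2πm/(qB) is independent of speed, so T₂/T₁ = (m₂/q₂)/(m₁/q₁).
T_{muon}/T_{proton} = (1.88×10^-28/1e) / (1.67×10^-27/1e) = 0.113.

ratio ≈ 0.113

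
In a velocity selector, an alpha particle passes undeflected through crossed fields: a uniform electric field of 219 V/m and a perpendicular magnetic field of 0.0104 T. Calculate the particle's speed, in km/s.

For zero net force, qE = qvB, so v = E/B.
v = (219) / (0.0104) = 2.11×10^4 m/s.

v ≈ 21.1 km/s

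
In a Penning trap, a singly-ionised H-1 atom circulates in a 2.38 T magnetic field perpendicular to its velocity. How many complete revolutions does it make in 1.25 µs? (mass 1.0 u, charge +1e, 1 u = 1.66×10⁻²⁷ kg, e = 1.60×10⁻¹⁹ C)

N = 45

T = 2πm/(qB) = 2π(1.66×10^-27) / [(1×1.60×10^-19)(2.38)] = 2.7390×10^-8 s.
N = t/T = 1.25×10^-6 / 2.7390×10^-8 ≈ 45.64, so 45 complete revolutions.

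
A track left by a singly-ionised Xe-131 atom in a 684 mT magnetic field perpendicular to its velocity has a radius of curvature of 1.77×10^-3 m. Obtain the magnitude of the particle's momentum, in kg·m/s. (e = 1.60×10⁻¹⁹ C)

Since qvB = mv²/r, the momentum p = mv = qBr.
p = (1×1.60×10^-19)(0.684)(1.77×10^-3) = 1.94×10^-22 kg·m/s.

p ≈ 1.94×10^-22 kg·m/s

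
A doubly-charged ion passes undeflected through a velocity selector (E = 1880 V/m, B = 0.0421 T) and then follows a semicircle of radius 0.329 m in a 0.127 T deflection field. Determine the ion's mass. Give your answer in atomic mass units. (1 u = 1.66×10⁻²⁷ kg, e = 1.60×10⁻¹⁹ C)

v = E/B₁ = 4.47×10^4 m/s.
From r = mv/(qB₂), m = qB₂r/v = (2×1.60×10^-19)(0.127)(0.329) / (4.47×10^4) = 2.99×10^-25 kg.
In atomic mass units: m = 2.99×10^-25 / 1.66×10^-27 = 180 u.

m ≈ 180 u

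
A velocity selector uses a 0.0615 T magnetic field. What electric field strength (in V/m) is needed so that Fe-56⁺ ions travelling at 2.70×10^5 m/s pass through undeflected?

E ≈ 1.66×10^4 V/m

qE = qvB ⇒ E = vB = (2.70×10^5)(0.0615) = 1.66×10^4 V/m.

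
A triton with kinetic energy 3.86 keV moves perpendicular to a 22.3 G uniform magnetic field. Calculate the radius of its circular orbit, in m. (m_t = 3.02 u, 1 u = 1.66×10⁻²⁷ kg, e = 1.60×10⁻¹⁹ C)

Convert the energy: K = 3.86 keV = 6.18×10^-16 J.
v = √(2K/m) = √(2·6.18×10^-16/5.01×10^-27) = 4.96×10^5 m/s.
r = mv/(qB) = (5.01×10^-27)(4.96×10^5) / [(1×1.60×10^-19)(2.23×10^-3)] = 6.97 m.

r ≈ 6.97 m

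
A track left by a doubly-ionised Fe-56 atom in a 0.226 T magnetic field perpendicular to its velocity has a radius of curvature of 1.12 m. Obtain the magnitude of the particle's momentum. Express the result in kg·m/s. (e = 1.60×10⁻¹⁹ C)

p ≈ 8.10×10^-20 kg·m/s

Since qvB = mv²/r, the momentum p = mv = qBr.
p = (2×1.60×10^-19)(0.226)(1.12) = 8.10×10^-20 kg·m/s.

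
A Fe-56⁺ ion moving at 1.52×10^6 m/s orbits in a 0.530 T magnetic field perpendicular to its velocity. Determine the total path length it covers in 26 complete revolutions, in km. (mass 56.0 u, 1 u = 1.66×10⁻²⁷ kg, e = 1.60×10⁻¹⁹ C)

L ≈ 0.272 km

r = mv/(qB) = 1.67 m, so one revolution covers 2πr = 10.5 m.
In 26 revolutions: L = 26·2πr = 272 m.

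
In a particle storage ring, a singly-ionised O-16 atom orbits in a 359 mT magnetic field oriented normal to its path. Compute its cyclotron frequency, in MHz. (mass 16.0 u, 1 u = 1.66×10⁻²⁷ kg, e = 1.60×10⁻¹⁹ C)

f ≈ 0.344 MHz

f = qB/(2πm) = (1×1.60×10^-19)(0.359) / [2π(2.66×10^-26)] = 3.44×10^5 Hz.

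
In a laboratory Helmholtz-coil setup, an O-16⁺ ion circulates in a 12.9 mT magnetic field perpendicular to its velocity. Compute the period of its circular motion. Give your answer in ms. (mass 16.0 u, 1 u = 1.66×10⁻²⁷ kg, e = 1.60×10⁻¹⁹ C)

The cyclotron period is independent of speed: T = 2πm/(qB).
T = 2π(2.66×10^-26) / [(1×1.60×10^-19)(0.0129)] = 8.09×10^-5 s.

T ≈ 0.0809 ms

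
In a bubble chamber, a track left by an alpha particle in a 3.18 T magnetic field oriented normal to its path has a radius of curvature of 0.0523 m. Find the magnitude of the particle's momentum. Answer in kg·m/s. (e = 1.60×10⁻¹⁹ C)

p ≈ 5.32×10^-20 kg·m/s

Since qvB = mv²/r, the momentum p = mv = qBr.
p = (2×1.60×10^-19)(3.18)(0.0523) = 5.32×10^-20 kg·m/s.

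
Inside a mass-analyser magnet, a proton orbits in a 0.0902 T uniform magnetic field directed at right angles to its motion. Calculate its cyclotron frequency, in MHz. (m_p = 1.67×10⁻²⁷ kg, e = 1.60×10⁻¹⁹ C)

f = qB/(2πm) = (1×1.60×10^-19)(0.0902) / [2π(1.67×10^-27)] = 1.38×10^6 Hz.

f ≈ 1.38 MHz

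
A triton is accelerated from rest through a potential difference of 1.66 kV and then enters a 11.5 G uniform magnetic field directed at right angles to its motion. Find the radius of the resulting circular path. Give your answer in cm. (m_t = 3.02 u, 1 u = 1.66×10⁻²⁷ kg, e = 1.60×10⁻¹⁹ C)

The kinetic energy gained is K = qV = (1×1.60×10^-19)(1660) = 2.66×10^-16 J.
v = √(2K/m) = 3.26×10^5 m/s.
r = mv/(qB) = (5.01×10^-27)(3.26×10^5) / [(1×1.60×10^-19)(1.15×10^-3)] = 8.87 m.

r ≈ 887 cm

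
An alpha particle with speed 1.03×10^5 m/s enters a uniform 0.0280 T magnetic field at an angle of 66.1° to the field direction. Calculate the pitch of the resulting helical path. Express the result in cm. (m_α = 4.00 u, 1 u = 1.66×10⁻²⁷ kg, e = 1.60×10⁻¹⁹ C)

pitch ≈ 19.4 cm

The velocity component along B is v∥ = v cos66.1° = 4.17×10^4 m/s.
The cyclotron period T = 2πm/(qB) = 4.66×10^-6 s is set by m, q, B alone.
Pitch = v∥·T = (4.17×10^4)(4.66×10^-6) = 0.194 m.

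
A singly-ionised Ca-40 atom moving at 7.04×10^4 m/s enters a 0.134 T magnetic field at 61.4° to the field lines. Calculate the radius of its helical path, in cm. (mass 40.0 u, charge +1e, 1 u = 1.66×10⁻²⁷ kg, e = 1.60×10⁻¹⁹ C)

r ≈ 19.1 cm

Only the perpendicular component v⊥ = v sin61.4° = 6.18×10^4 m/s is bent by the field.
r = m v⊥ /(qB) = (6.64×10^-26)(6.18×10^4) / [(1×1.60×10^-19)(0.134)] = 0.191 m.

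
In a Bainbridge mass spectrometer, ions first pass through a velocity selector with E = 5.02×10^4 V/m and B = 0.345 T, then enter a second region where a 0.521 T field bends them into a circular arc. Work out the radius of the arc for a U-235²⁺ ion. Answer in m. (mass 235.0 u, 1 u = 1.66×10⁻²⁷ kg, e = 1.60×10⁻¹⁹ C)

r ≈ 0.340 m

The selector passes v = E/B = 5.02×10^4/0.345 = 1.46×10^5 m/s.
In the deflection region, r = mv/(qB₂) = (3.90×10^-25)(1.46×10^5) / [(2×1.60×10^-19)(0.521)] = 0.340 m.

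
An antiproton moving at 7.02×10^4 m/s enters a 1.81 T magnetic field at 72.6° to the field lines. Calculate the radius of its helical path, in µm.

Only the perpendicular component v⊥ = v sin72.6° = 6.70×10^4 m/s is bent by the field.
r = m v⊥ /(qB) = (1.67×10^-27)(6.70×10^4) / [(1×1.60×10^-19)(1.81)] = 3.86×10^-4 m.

r ≈ 386 µm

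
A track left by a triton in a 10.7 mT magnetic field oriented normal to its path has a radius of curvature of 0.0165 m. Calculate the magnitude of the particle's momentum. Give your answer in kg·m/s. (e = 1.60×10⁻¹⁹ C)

Since qvB = mv²/r, the momentum p = mv = qBr.
p = (1×1.60×10^-19)(0.0107)(0.0165) = 2.82×10^-23 kg·m/s.

p ≈ 2.82×10^-23 kg·m/s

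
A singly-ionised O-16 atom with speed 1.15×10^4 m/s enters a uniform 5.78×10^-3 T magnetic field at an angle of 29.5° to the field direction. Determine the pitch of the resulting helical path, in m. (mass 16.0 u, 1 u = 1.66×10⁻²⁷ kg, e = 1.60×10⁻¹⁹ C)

The velocity component along B is v∥ = v cos29.5° = 1.00×10^4 m/s.
The cyclotron period T = 2πm/(qB) = 1.80×10^-4 s is set by m, q, B alone.
Pitch = v∥·T = (1.00×10^4)(1.80×10^-4) = 1.81 m.

pitch ≈ 1.81 m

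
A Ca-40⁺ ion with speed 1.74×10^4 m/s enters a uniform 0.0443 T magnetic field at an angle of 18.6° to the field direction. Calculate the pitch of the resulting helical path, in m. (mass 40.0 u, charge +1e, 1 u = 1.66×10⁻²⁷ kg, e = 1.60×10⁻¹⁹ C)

The velocity component along B is v∥ = v cos18.6° = 1.65×10^4 m/s.
The cyclotron period T = 2πm/(qB) = 5.89×10^-5 s is set by m, q, B alone.
Pitch = v∥·T = (1.65×10^4)(5.89×10^-5) = 0.971 m.

pitch ≈ 0.971 m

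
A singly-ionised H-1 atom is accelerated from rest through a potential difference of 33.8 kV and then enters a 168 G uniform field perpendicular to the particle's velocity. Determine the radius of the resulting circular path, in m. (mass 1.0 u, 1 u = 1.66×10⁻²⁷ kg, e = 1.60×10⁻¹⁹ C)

r ≈ 1.58 m

The kinetic energy gained is K = qV = (1×1.60×10^-19)(3.38×10^4) = 5.41×10^-15 J.
v = √(2K/m) = 2.55×10^6 m/s.
r = mv/(qB) = (1.66×10^-27)(2.55×10^6) / [(1×1.60×10^-19)(0.0168)] = 1.58 m.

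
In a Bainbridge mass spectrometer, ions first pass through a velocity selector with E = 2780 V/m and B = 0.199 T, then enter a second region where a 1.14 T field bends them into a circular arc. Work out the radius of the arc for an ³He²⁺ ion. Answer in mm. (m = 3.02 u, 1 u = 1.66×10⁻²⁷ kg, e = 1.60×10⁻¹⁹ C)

The selector passes v = E/B = 2780/0.199 = 1.40×10^4 m/s.
In the deflection region, r = mv/(qB₂) = (5.01×10^-27)(1.40×10^4) / [(2×1.60×10^-19)(1.14)] = 1.92×10^-4 m.

r ≈ 0.192 mm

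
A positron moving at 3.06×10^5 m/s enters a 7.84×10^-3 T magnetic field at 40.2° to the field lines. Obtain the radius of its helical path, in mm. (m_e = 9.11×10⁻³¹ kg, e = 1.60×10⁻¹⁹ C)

r ≈ 0.143 mm

Only the perpendicular component v⊥ = v sin40.2° = 1.98×10^5 m/s is bent by the field.
r = m v⊥ /(qB) = (9.11×10^-31)(1.98×10^5) / [(1×1.60×10^-19)(7.84×10^-3)] = 1.43×10^-4 m.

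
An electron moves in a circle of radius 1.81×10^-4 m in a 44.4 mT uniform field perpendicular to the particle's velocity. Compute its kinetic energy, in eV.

v = qBr/m = (1×1.60×10^-19)(0.0444)(1.81×10^-4) / (9.11×10^-31) = 1.41×10^6 m/s.
K = ½mv² = 0.5·(9.11×10^-31)·(1.41×10^6)² = 9.07×10^-19 J = 5.67 eV.

K ≈ 5.67 eV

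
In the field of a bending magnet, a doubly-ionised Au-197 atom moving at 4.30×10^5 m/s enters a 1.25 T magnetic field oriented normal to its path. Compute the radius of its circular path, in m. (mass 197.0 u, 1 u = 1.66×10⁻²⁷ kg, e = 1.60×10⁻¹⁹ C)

The magnetic force provides the centripetal force: qvB = mv²/r, so r = mv/(qB).
r = (3.27×10^-25 kg)(4.30×10^5 m/s) / [(2×1.60×10^-19 C)(1.25 T)] = 0.352 m.

r ≈ 0.352 m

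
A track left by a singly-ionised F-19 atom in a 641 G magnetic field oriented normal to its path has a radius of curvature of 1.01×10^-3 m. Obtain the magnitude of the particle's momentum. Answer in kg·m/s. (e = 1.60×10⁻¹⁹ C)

Since qvB = mv²/r, the momentum p = mv = qBr.
p = (1×1.60×10^-19)(0.0641)(1.01×10^-3) = 1.04×10^-23 kg·m/s.

p ≈ 1.04×10^-23 kg·m/s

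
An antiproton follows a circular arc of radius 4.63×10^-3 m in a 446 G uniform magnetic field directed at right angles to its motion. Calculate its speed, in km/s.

v ≈ 19.8 km/s

From qvB = mv²/r, v = qBr/m.
v = (1×1.60×10^-19)(0.0446)(4.63×10^-3) / (1.67×10^-27) = 1.98×10^4 m/s.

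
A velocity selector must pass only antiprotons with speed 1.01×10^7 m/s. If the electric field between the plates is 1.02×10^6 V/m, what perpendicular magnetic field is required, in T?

B ≈ 0.101 T

qE = qvB ⇒ B = E/v = (1.02×10^6) / (1.01×10^7) = 0.101 T.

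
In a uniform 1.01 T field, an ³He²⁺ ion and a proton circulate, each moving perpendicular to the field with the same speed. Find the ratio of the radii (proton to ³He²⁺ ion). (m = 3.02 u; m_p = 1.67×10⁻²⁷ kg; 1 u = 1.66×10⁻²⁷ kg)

r = mv/(qB) ⇒ at equal v, r ∝ m/q.
r_{proton}/r_{³He²⁺ ion} = 0.666.

ratio ≈ 0.666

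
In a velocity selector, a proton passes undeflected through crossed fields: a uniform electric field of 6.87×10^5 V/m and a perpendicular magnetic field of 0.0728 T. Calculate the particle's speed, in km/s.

v ≈ 9440 km/s

For zero net force, qE = qvB, so v = E/B.
v = (6.87×10^5) / (0.0728) = 9.44×10^6 m/s.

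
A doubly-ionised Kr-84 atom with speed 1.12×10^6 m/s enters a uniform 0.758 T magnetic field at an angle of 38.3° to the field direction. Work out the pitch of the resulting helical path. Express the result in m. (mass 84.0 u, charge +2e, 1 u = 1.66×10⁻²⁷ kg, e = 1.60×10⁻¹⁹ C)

pitch ≈ 3.17 m

The velocity component along B is v∥ = v cos38.3° = 8.79×10^5 m/s.
The cyclotron period T = 2πm/(qB) = 3.61×10^-6 s is set by m, q, B alone.
Pitch = v∥·T = (8.79×10^5)(3.61×10^-6) = 3.17 m.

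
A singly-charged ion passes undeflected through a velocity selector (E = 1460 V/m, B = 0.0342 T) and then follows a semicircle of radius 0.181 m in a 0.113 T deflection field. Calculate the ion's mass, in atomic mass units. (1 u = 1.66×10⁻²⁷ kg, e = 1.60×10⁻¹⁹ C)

m ≈ 46.2 u

v = E/B₁ = 4.27×10^4 m/s.
From r = mv/(qB₂), m = qB₂r/v = (1×1.60×10^-19)(0.113)(0.181) / (4.27×10^4) = 7.67×10^-26 kg.
In atomic mass units: m = 7.67×10^-26 / 1.66×10^-27 = 46.2 u.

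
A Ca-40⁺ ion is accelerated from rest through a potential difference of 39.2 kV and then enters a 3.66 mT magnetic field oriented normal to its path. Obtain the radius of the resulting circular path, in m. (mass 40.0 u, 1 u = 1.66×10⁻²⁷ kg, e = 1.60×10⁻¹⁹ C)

The kinetic energy gained is K = qV = (1×1.60×10^-19)(3.92×10^4) = 6.27×10^-15 J.
v = √(2K/m) = 4.35×10^5 m/s.
r = mv/(qB) = (6.64×10^-26)(4.35×10^5) / [(1×1.60×10^-19)(3.66×10^-3)] = 49.3 m.

r ≈ 49.3 m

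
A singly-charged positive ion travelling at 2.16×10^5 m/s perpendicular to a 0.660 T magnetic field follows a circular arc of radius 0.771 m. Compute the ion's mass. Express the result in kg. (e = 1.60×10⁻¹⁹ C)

m ≈ 3.77×10^-25 kg

qvB = mv²/r ⇒ m = qBr/v.
m = (1×1.60×10^-19)(0.660)(0.771) / (2.16×10^5) = 3.77×10^-25 kg.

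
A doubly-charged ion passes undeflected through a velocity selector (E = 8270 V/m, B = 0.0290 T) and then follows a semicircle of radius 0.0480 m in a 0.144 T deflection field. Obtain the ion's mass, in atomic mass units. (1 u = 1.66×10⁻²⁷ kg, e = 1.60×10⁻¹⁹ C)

m ≈ 4.67 u

v = E/B₁ = 2.85×10^5 m/s.
From r = mv/(qB₂), m = qB₂r/v = (2×1.60×10^-19)(0.144)(0.0480) / (2.85×10^5) = 7.76×10^-27 kg.
In atomic mass units: m = 7.76×10^-27 / 1.66×10^-27 = 4.67 u.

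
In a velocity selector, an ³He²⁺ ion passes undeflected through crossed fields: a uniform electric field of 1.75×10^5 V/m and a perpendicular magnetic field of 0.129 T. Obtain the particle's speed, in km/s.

v ≈ 1360 km/s

For zero net force, qE = qvB, so v = E/B.
v = (1.75×10^5) / (0.129) = 1.36×10^6 m/s.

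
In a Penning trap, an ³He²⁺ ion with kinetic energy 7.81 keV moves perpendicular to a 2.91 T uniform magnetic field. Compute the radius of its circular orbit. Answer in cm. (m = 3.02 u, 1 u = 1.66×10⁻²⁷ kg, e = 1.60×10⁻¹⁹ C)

r ≈ 0.380 cm

Convert the energy: K = 7.81 keV = 1.25×10^-15 J.
v = √(2K/m) = √(2·1.25×10^-15/5.01×10^-27) = 7.06×10^5 m/s.
r = mv/(qB) = (5.01×10^-27)(7.06×10^5) / [(2×1.60×10^-19)(2.91)] = 3.80×10^-3 m.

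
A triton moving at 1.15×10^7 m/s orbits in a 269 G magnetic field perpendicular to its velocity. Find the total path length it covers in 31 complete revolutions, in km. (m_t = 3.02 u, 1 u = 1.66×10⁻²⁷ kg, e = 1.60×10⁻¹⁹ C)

L ≈ 2.61 km

r = mv/(qB) = 13.4 m, so one revolution covers 2πr = 84.2 m.
In 31 revolutions: L = 31·2πr = 2610 m.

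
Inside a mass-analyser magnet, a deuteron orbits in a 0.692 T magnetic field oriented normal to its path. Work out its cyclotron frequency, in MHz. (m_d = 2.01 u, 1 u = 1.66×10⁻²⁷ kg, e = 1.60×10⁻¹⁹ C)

f ≈ 5.28 MHz

f = qB/(2πm) = (1×1.60×10^-19)(0.692) / [2π(3.34×10^-27)] = 5.28×10^6 Hz.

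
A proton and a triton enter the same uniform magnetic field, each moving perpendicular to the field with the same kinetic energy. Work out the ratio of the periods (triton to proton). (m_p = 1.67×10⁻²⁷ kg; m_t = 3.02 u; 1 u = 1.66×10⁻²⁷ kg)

ratio ≈ 3.00

T = 2πm/(qB) is independent of speed, so T₂/T₁ = (m₂/q₂)/(m₁/q₁).
T_{triton}/T_{proton} = (5.01×10^-27/1e) / (1.67×10^-27/1e) = 3.00.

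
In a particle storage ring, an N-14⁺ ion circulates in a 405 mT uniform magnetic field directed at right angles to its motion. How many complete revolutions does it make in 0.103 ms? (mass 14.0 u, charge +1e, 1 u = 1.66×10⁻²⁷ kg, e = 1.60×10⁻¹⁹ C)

T = 2πm/(qB) = 2π(2.324×10^-26) / [(1×1.60×10^-19)(0.405)] = 2.2534×10^-6 s.
N = t/T = 1.03×10^-4 / 2.2534×10^-6 ≈ 45.71, so 45 complete revolutions.

N = 45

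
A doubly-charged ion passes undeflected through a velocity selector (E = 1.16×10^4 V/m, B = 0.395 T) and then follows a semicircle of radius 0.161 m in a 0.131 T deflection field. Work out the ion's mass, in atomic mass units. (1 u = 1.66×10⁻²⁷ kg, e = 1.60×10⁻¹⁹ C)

m ≈ 138 u

v = E/B₁ = 2.94×10^4 m/s.
From r = mv/(qB₂), m = qB₂r/v = (2×1.60×10^-19)(0.131)(0.161) / (2.94×10^4) = 2.30×10^-25 kg.
In atomic mass units: m = 2.30×10^-25 / 1.66×10^-27 = 138 u.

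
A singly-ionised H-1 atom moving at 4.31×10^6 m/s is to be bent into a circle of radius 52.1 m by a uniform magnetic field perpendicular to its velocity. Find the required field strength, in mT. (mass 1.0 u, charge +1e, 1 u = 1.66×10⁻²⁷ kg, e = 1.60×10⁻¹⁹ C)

qvB = mv²/r gives B = mv/(qr).
B = (1.66×10^-27)(4.31×10^6) / [(1×1.60×10^-19)(52.1)] = 8.58×10^-4 T.

B ≈ 0.858 mT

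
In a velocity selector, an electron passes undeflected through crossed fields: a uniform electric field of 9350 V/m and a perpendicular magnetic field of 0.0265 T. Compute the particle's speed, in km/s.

v ≈ 353 km/s

For zero net force, qE = qvB, so v = E/B.
v = (9350) / (0.0265) = 3.53×10^5 m/s.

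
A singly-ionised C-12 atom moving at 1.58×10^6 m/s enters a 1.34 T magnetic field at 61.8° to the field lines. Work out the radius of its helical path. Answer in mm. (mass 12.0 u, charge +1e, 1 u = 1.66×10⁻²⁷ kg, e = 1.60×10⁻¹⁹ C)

r ≈ 129 mm

Only the perpendicular component v⊥ = v sin61.8° = 1.39×10^6 m/s is bent by the field.
r = m v⊥ /(qB) = (1.99×10^-26)(1.39×10^6) / [(1×1.60×10^-19)(1.34)] = 0.129 m.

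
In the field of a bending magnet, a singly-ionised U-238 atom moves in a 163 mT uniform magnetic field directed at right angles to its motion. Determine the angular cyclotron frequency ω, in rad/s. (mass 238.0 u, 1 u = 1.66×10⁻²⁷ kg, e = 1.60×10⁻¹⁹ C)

ω = qB/m = (1×1.60×10^-19)(0.163) / (3.95×10^-25) = 6.60×10^4 rad/s.

ω ≈ 6.60×10^4 rad/s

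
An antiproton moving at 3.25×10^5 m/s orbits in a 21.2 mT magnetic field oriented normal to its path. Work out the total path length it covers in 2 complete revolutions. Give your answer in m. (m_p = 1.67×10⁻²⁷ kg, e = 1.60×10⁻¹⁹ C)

L ≈ 2.01 m

r = mv/(qB) = 0.160 m, so one revolution covers 2πr = 1.01 m.
In 2 revolutions: L = 2·2πr = 2.01 m.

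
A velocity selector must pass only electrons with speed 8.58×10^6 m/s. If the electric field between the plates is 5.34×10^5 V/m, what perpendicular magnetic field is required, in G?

B ≈ 622 G

qE = qvB ⇒ B = E/v = (5.34×10^5) / (8.58×10^6) = 0.0622 T.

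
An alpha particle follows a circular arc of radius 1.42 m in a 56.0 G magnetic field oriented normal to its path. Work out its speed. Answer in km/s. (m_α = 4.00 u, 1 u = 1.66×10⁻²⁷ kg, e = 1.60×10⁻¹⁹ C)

From qvB = mv²/r, v = qBr/m.
v = (2×1.60×10^-19)(5.60×10^-3)(1.42) / (6.64×10^-27) = 3.83×10^5 m/s.

v ≈ 383 km/s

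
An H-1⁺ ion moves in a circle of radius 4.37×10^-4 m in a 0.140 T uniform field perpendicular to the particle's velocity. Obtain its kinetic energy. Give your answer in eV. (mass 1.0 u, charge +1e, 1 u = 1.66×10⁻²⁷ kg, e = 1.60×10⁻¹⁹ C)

v = qBr/m = (1×1.60×10^-19)(0.140)(4.37×10^-4) / (1.66×10^-27) = 5900 m/s.
K = ½mv² = 0.5·(1.66×10^-27)·(5900)² = 2.89×10^-20 J = 0.180 eV.

K ≈ 0.180 eV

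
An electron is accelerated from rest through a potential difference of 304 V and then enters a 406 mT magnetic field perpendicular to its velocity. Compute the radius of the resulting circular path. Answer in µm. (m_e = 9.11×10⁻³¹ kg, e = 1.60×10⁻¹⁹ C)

The kinetic energy gained is K = qV = (1×1.60×10^-19)(304) = 4.86×10^-17 J.
v = √(2K/m) = 1.03×10^7 m/s.
r = mv/(qB) = (9.11×10^-31)(1.03×10^7) / [(1×1.60×10^-19)(0.406)] = 1.45×10^-4 m.

r ≈ 145 µm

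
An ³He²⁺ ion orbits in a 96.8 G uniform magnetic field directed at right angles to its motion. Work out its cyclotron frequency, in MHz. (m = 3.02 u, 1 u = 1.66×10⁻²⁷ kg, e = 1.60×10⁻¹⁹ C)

f = qB/(2πm) = (2×1.60×10^-19)(9.68×10^-3) / [2π(5.01×10^-27)] = 9.83×10^4 Hz.

f ≈ 0.0983 MHz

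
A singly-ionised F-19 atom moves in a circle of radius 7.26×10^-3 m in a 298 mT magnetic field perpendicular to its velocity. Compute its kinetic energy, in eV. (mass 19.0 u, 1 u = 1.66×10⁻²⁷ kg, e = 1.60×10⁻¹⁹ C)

v = qBr/m = (1×1.60×10^-19)(0.298)(7.26×10^-3) / (3.15×10^-26) = 1.10×10^4 m/s.
K = ½mv² = 0.5·(3.15×10^-26)·(1.10×10^4)² = 1.90×10^-18 J = 11.9 eV.

K ≈ 11.9 eV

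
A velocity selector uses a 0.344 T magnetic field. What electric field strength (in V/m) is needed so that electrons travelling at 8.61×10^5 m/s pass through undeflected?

E ≈ 2.96×10^5 V/m

qE = qvB ⇒ E = vB = (8.61×10^5)(0.344) = 2.96×10^5 V/m.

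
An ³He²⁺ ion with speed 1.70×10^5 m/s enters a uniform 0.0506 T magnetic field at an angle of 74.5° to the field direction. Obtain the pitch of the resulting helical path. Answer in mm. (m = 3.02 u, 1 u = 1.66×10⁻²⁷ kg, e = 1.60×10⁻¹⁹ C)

The velocity component along B is v∥ = v cos74.5° = 4.54×10^4 m/s.
The cyclotron period T = 2πm/(qB) = 1.95×10^-6 s is set by m, q, B alone.
Pitch = v∥·T = (4.54×10^4)(1.95×10^-6) = 0.0884 m.

pitch ≈ 88.4 mm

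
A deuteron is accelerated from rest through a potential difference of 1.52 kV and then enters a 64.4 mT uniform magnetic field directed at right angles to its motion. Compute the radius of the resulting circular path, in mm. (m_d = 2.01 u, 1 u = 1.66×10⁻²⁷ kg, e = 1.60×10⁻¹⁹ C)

r ≈ 124 mm

The kinetic energy gained is K = qV = (1×1.60×10^-19)(1520) = 2.43×10^-16 J.
v = √(2K/m) = 3.82×10^5 m/s.
r = mv/(qB) = (3.34×10^-27)(3.82×10^5) / [(1×1.60×10^-19)(0.0644)] = 0.124 m.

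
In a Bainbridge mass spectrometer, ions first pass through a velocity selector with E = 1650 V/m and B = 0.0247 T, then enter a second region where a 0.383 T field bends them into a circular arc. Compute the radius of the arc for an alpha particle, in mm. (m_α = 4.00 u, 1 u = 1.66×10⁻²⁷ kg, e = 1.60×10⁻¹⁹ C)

The selector passes v = E/B = 1650/0.0247 = 6.68×10^4 m/s.
In the deflection region, r = mv/(qB₂) = (6.64×10^-27)(6.68×10^4) / [(2×1.60×10^-19)(0.383)] = 3.62×10^-3 m.

r ≈ 3.62 mm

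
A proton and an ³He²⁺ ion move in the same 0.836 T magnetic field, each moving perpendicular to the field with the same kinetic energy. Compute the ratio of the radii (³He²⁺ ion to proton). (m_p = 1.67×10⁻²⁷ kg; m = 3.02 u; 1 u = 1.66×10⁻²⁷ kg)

r = √(2mK)/(qB) ⇒ at equal K, r ∝ √m/q.
r_{³He²⁺ ion}/r_{proton} = 0.866.

ratio ≈ 0.866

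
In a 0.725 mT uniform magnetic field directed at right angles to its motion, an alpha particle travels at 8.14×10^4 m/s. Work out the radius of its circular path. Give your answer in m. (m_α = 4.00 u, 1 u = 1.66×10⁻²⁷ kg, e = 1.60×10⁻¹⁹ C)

The magnetic force provides the centripetal force: qvB = mv²/r, so r = mv/(qB).
r = (6.64×10^-27 kg)(8.14×10^4 m/s) / [(2×1.60×10^-19 C)(7.25×10^-4 T)] = 2.33 m.

r ≈ 2.33 m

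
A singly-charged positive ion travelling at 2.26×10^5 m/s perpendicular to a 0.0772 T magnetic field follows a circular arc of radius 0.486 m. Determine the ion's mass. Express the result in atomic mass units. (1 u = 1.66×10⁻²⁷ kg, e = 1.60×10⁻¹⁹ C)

m ≈ 16.0 u

qvB = mv²/r ⇒ m = qBr/v.
m = (1×1.60×10^-19)(0.0772)(0.486) / (2.26×10^5) = 2.66×10^-26 kg = 16.0 u.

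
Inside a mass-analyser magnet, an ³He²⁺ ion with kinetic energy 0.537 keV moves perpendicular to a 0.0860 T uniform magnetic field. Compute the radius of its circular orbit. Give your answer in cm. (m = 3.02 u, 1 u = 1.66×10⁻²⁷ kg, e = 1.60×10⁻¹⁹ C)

Convert the energy: K = 0.537 keV = 8.59×10^-17 J.
v = √(2K/m) = √(2·8.59×10^-17/5.01×10^-27) = 1.85×10^5 m/s.
r = mv/(qB) = (5.01×10^-27)(1.85×10^5) / [(2×1.60×10^-19)(0.0860)] = 0.0337 m.

r ≈ 3.37 cm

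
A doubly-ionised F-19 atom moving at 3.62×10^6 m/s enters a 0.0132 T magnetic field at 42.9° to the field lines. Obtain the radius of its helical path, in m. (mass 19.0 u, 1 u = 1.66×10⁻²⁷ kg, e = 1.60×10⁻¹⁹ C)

Only the perpendicular component v⊥ = v sin42.9° = 2.46×10^6 m/s is bent by the field.
r = m v⊥ /(qB) = (3.15×10^-26)(2.46×10^6) / [(2×1.60×10^-19)(0.0132)] = 18.4 m.

r ≈ 18.4 m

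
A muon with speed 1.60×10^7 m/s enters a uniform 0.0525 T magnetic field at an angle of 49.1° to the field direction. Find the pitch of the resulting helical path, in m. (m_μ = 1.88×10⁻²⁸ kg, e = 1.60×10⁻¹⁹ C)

The velocity component along B is v∥ = v cos49.1° = 1.05×10^7 m/s.
The cyclotron period T = 2πm/(qB) = 1.41×10^-7 s is set by m, q, B alone.
Pitch = v∥·T = (1.05×10^7)(1.41×10^-7) = 1.47 m.

pitch ≈ 1.47 m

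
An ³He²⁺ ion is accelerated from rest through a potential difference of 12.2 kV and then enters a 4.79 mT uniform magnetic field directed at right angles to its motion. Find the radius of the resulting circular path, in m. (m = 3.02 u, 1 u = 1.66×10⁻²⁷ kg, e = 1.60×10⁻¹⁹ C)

r ≈ 4.08 m

The kinetic energy gained is K = qV = (2×1.60×10^-19)(1.22×10^4) = 3.90×10^-15 J.
v = √(2K/m) = 1.25×10^6 m/s.
r = mv/(qB) = (5.01×10^-27)(1.25×10^6) / [(2×1.60×10^-19)(4.79×10^-3)] = 4.08 m.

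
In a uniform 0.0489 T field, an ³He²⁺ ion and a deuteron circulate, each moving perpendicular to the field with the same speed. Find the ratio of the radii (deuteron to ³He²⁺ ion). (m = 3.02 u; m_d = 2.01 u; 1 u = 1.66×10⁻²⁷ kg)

r = mv/(qB) ⇒ at equal v, r ∝ m/q.
r_{deuteron}/r_{³He²⁺ ion} = 1.33.

ratio ≈ 1.33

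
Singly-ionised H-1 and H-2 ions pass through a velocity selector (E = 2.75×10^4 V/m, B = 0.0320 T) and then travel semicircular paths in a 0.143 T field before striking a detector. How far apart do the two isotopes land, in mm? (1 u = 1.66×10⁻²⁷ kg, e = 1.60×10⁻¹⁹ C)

Δd ≈ 125 mm

Both emerge at v = E/B₁ = 8.59×10^5 m/s.
r = mv/(qB₂), so r₁ = 0.06235 m and r₂ = 0.1247 m, giving Δr = 0.0623 m.
After a semicircle each ion lands a diameter 2r from the entry slit, so the separation is 2Δr = 0.125 m.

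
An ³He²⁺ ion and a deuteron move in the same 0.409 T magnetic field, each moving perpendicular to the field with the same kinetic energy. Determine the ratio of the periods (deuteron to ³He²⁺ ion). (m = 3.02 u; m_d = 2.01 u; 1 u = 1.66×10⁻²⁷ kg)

ratio ≈ 1.33

T = 2πm/(qB) is independent of speed, so T₂/T₁ = (m₂/q₂)/(m₁/q₁).
T_{deuteron}/T_{³He²⁺ ion} = (3.34×10^-27/1e) / (5.01×10^-27/2e) = 1.33.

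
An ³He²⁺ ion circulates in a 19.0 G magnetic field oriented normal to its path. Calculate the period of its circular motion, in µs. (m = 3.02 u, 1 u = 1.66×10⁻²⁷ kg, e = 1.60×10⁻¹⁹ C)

T ≈ 51.8 µs

The cyclotron period is independent of speed: T = 2πm/(qB).
T = 2π(5.01×10^-27) / [(2×1.60×10^-19)(1.90×10^-3)] = 5.18×10^-5 s.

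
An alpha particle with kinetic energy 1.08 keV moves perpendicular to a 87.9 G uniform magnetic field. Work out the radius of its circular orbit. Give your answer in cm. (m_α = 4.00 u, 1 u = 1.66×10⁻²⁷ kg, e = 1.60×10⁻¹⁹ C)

Convert the energy: K = 1.08 keV = 1.73×10^-16 J.
v = √(2K/m) = √(2·1.73×10^-16/6.64×10^-27) = 2.28×10^5 m/s.
r = mv/(qB) = (6.64×10^-27)(2.28×10^5) / [(2×1.60×10^-19)(8.79×10^-3)] = 0.539 m.

r ≈ 53.9 cm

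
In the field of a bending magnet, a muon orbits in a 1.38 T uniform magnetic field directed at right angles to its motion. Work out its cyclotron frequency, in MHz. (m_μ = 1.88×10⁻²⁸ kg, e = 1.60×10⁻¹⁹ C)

f ≈ 187 MHz

f = qB/(2πm) = (1×1.60×10^-19)(1.38) / [2π(1.88×10^-28)] = 1.87×10^8 Hz.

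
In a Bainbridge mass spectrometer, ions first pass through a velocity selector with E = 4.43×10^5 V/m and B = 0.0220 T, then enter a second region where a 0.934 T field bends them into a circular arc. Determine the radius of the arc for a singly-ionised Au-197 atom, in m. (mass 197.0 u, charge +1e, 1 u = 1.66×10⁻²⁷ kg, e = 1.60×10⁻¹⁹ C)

r ≈ 44.1 m

The selector passes v = E/B = 4.43×10^5/0.0220 = 2.01×10^7 m/s.
In the deflection region, r = mv/(qB₂) = (3.27×10^-25)(2.01×10^7) / [(1×1.60×10^-19)(0.934)] = 44.1 m.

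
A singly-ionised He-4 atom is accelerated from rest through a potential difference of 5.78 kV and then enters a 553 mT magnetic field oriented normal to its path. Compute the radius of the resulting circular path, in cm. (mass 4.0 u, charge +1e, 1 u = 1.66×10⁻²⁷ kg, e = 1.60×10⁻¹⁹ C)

r ≈ 3.96 cm

The kinetic energy gained is K = qV = (1×1.60×10^-19)(5780) = 9.25×10^-16 J.
v = √(2K/m) = 5.28×10^5 m/s.
r = mv/(qB) = (6.64×10^-27)(5.28×10^5) / [(1×1.60×10^-19)(0.553)] = 0.0396 m.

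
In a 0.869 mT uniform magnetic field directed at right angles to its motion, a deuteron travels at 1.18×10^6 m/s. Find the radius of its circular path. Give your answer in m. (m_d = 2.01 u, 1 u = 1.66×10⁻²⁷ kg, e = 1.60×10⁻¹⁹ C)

The magnetic force provides the centripetal force: qvB = mv²/r, so r = mv/(qB).
r = (3.34×10^-27 kg)(1.18×10^6 m/s) / [(1×1.60×10^-19 C)(8.69×10^-4 T)] = 28.3 m.

r ≈ 28.3 m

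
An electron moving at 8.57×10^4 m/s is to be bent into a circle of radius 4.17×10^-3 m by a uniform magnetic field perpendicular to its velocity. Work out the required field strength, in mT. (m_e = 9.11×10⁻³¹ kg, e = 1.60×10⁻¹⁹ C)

B ≈ 0.117 mT

qvB = mv²/r gives B = mv/(qr).
B = (9.11×10^-31)(8.57×10^4) / [(1×1.60×10^-19)(4.17×10^-3)] = 1.17×10^-4 T.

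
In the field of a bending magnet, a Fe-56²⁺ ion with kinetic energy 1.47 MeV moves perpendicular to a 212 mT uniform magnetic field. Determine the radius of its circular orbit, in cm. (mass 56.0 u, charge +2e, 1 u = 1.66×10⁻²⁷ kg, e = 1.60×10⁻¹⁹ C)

Convert the energy: K = 1.47 MeV = 2.35×10^-13 J.
v = √(2K/m) = √(2·2.35×10^-13/9.30×10^-26) = 2.25×10^6 m/s.
r = mv/(qB) = (9.30×10^-26)(2.25×10^6) / [(2×1.60×10^-19)(0.212)] = 3.08 m.

r ≈ 308 cm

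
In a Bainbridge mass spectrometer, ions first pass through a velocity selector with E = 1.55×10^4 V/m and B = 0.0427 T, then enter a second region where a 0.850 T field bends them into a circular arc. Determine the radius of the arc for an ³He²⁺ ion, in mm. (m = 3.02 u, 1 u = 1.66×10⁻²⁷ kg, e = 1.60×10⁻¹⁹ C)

The selector passes v = E/B = 1.55×10^4/0.0427 = 3.63×10^5 m/s.
In the deflection region, r = mv/(qB₂) = (5.01×10^-27)(3.63×10^5) / [(2×1.60×10^-19)(0.850)] = 6.69×10^-3 m.

r ≈ 6.69 mm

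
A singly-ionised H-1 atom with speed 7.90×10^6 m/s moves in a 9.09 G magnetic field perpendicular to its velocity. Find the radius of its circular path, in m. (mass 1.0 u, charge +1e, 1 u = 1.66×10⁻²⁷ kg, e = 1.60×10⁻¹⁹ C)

The magnetic force provides the centripetal force: qvB = mv²/r, so r = mv/(qB).
r = (1.66×10^-27 kg)(7.90×10^6 m/s) / [(1×1.60×10^-19 C)(9.09×10^-4 T)] = 90.2 m.

r ≈ 90.2 m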